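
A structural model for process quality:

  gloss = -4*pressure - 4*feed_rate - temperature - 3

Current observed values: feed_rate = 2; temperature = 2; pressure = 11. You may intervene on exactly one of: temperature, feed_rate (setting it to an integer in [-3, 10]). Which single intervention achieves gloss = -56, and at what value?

set temperature = 1

Intervening on temperature: with other inputs at their observed values, gloss = -temperature - 55. Solving for -56 gives temperature = 1, within [-3, 10].
Intervening on feed_rate: gloss = -4*feed_rate - 49. Reaching -56 requires feed_rate = 7/4, not an integer.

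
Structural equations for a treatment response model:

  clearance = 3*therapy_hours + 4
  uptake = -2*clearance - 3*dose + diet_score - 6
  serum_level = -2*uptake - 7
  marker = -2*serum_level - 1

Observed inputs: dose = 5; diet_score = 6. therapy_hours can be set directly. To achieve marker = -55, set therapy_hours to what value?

Substituting into the uptake equation gives uptake = -6*therapy_hours - 23.
This gives serum_level = 12*therapy_hours + 39.
So marker = -24*therapy_hours - 79.
Solve -24*therapy_hours - 79 = -55: therapy_hours = (-55 + 79) / -24 = -1.

therapy_hours = -1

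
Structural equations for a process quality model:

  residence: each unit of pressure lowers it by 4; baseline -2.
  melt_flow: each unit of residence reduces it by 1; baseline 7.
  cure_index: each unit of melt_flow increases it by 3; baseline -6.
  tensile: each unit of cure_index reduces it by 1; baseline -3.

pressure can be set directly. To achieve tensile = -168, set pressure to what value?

pressure = 12

Substituting into the melt_flow equation gives melt_flow = 4*pressure + 9.
So cure_index = 12*pressure + 21.
Substituting into the tensile equation gives tensile = -12*pressure - 24.
Solve -12*pressure - 24 = -168: pressure = (-168 + 24) / -12 = 12.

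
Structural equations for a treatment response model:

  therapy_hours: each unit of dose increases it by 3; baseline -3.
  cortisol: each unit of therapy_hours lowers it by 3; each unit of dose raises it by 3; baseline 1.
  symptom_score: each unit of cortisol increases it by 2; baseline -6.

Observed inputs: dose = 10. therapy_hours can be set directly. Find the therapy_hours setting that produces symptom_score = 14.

Intervening on therapy_hours fixes its value directly, overriding its dependence on dose.
Substituting into the cortisol equation gives cortisol = -3*therapy_hours + 31.
So symptom_score = -6*therapy_hours + 56.
Solve -6*therapy_hours + 56 = 14: therapy_hours = (14 - 56) / -6 = 7.

therapy_hours = 7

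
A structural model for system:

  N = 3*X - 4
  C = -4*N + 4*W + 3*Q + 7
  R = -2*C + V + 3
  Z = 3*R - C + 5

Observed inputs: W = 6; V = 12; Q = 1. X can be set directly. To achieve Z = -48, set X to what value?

Substituting into the C equation gives C = -12*X + 50.
Substituting into the R equation gives R = 24*X - 85.
Substituting into the Z equation gives Z = 84*X - 300.
Solve 84*X - 300 = -48: X = (-48 + 300) / 84 = 3.

X = 3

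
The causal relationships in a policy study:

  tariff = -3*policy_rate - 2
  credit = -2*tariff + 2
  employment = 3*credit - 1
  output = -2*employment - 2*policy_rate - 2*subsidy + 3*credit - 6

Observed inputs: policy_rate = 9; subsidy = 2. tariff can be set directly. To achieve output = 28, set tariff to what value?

Intervening on tariff fixes its value directly, overriding its dependence on policy_rate.
Substituting into the employment equation gives employment = -6*tariff + 5.
output becomes 6*tariff - 32.
Solve 6*tariff - 32 = 28: tariff = (28 + 32) / 6 = 10.

tariff = 10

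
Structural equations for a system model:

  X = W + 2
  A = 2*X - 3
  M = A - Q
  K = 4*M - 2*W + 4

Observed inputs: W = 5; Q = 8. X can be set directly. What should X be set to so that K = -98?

Intervening on X fixes its value directly, overriding its dependence on W.
Substituting into the M equation gives M = 2*X - 11.
K becomes 8*X - 50.
Solve 8*X - 50 = -98: X = (-98 + 50) / 8 = -6.

X = -6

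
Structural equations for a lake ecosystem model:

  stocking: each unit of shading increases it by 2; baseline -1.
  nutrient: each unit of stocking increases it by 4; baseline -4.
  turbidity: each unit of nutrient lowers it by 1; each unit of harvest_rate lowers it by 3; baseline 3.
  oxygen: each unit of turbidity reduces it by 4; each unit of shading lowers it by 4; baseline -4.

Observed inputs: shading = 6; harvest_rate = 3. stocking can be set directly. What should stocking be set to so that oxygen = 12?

stocking = 2

Intervening on stocking fixes its value directly, overriding its dependence on shading.
Substituting into the turbidity equation gives turbidity = -4*stocking - 2.
Substituting into the oxygen equation gives oxygen = 16*stocking - 20.
Solve 16*stocking - 20 = 12: stocking = (12 + 20) / 16 = 2.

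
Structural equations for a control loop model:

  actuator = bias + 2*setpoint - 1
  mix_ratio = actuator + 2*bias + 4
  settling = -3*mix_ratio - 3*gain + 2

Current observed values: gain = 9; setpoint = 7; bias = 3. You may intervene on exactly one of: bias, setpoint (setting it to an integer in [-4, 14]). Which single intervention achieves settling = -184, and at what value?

set bias = 12

Intervening on bias: with other inputs at their observed values, settling = -9*bias - 76. Solving for -184 gives bias = 12, within [-4, 14].
Intervening on setpoint: settling = -6*setpoint - 61. Reaching -184 requires setpoint = 41/2, not an integer.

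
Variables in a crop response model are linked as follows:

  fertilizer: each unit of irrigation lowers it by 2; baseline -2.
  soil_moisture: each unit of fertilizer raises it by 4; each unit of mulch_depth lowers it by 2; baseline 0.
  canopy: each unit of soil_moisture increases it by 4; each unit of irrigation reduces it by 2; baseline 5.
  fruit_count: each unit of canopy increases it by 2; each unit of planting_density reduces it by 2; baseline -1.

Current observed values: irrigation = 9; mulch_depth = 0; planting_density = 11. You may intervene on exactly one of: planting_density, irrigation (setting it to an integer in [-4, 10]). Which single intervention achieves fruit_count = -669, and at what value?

Intervening on planting_density: with other inputs at their observed values, fruit_count = -2*planting_density - 667. Solving for -669 gives planting_density = 1, within [-4, 10].
Intervening on irrigation: fruit_count = -68*irrigation - 77. Reaching -669 requires irrigation = 148/17, not an integer.

set planting_density = 1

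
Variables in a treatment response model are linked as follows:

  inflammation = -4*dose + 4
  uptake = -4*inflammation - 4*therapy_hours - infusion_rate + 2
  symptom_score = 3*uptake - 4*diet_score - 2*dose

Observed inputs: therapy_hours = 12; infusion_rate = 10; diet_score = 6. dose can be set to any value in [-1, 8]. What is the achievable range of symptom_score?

-286 to 128

Substituting into the uptake equation gives uptake = 16*dose - 72.
Substituting into the symptom_score equation gives symptom_score = 46*dose - 240.
Linear in dose, so extremes are at the endpoints: dose = -1 gives symptom_score = -286; dose = 8 gives symptom_score = 128.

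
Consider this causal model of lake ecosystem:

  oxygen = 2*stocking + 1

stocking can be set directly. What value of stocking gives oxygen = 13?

stocking = 6

Solve 2*stocking + 1 = 13: stocking = (13 - 1) / 2 = 6.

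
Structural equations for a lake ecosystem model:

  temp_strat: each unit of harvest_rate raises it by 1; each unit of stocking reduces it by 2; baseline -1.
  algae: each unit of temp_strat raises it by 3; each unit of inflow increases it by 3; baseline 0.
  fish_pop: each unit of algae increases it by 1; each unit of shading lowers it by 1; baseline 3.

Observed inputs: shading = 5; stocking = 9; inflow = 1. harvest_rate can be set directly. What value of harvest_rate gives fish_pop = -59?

harvest_rate = -1

Substituting into the temp_strat equation gives temp_strat = harvest_rate - 19.
algae becomes 3*harvest_rate - 54.
This gives fish_pop = 3*harvest_rate - 56.
Solve 3*harvest_rate - 56 = -59: harvest_rate = (-59 + 56) / 3 = -1.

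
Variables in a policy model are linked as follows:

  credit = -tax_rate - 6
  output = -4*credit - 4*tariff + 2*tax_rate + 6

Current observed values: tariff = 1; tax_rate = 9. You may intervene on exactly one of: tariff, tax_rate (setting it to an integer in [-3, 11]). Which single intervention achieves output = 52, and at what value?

Intervening on tariff: with other inputs at their observed values, output = -4*tariff + 84. Solving for 52 gives tariff = 8, within [-3, 11].
Intervening on tax_rate: output = 6*tax_rate + 26. Reaching 52 requires tax_rate = 13/3, not an integer.

set tariff = 8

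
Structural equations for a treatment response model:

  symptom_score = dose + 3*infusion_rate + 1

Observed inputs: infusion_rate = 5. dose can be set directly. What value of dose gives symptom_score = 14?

Substituting into the symptom_score equation gives symptom_score = dose + 16.
Solve dose + 16 = 14: dose = (14 - 16) / 1 = -2.

dose = -2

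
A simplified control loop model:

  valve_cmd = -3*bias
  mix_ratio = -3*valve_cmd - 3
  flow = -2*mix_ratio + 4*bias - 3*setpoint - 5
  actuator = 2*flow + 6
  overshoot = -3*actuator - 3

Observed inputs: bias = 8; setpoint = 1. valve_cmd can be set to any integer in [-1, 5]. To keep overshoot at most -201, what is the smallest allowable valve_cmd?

valve_cmd = 0

Intervening on valve_cmd fixes its value directly, overriding its dependence on bias.
Substituting into the flow equation gives flow = 6*valve_cmd + 30.
Substituting into the actuator equation gives actuator = 12*valve_cmd + 66.
Substituting into the overshoot equation gives overshoot = -36*valve_cmd - 201.
Require -36*valve_cmd - 201 ≤ -201, so valve_cmd ≥ 0.
The smallest integer in [-1, 5] satisfying this is 0.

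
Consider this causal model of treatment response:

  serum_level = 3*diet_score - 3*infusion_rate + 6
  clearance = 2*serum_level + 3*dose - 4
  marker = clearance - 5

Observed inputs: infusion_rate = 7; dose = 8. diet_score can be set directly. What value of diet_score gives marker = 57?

Substituting into the serum_level equation gives serum_level = 3*diet_score - 15.
Substituting into the clearance equation gives clearance = 6*diet_score - 10.
So marker = 6*diet_score - 15.
Solve 6*diet_score - 15 = 57: diet_score = (57 + 15) / 6 = 12.

diet_score = 12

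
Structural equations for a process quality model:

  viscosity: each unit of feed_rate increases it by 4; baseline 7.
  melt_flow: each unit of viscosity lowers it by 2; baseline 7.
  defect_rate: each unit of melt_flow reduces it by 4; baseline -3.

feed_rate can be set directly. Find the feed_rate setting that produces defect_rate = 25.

feed_rate = 0

Substituting into the melt_flow equation gives melt_flow = -8*feed_rate - 7.
Substituting into the defect_rate equation gives defect_rate = 32*feed_rate + 25.
Solve 32*feed_rate + 25 = 25: feed_rate = (25 - 25) / 32 = 0.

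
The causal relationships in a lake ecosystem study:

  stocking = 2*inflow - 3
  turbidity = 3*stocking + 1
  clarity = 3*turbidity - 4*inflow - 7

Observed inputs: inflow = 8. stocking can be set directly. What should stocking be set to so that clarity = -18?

Intervening on stocking fixes its value directly, overriding its dependence on inflow.
Substituting into the clarity equation gives clarity = 9*stocking - 36.
Solve 9*stocking - 36 = -18: stocking = (-18 + 36) / 9 = 2.

stocking = 2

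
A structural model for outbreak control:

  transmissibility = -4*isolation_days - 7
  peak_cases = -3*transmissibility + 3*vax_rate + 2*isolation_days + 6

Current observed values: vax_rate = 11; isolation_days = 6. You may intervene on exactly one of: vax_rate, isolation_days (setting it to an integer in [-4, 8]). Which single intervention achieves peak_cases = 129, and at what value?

set vax_rate = 6

Intervening on vax_rate: with other inputs at their observed values, peak_cases = 3*vax_rate + 111. Solving for 129 gives vax_rate = 6, within [-4, 8].
Intervening on isolation_days: peak_cases = 14*isolation_days + 60. Reaching 129 requires isolation_days = 69/14, not an integer.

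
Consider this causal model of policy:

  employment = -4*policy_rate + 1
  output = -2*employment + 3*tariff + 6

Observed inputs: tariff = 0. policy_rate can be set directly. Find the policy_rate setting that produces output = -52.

policy_rate = -7

Substituting into the output equation gives output = 8*policy_rate + 4.
Solve 8*policy_rate + 4 = -52: policy_rate = (-52 - 4) / 8 = -7.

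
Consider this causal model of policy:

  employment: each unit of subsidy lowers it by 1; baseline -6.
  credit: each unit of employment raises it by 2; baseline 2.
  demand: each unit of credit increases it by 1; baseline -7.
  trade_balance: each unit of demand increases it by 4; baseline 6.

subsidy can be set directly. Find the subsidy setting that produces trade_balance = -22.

Substituting into the credit equation gives credit = -2*subsidy - 10.
Substituting into the demand equation gives demand = -2*subsidy - 17.
So trade_balance = -8*subsidy - 62.
Solve -8*subsidy - 62 = -22: subsidy = (-22 + 62) / -8 = -5.

subsidy = -5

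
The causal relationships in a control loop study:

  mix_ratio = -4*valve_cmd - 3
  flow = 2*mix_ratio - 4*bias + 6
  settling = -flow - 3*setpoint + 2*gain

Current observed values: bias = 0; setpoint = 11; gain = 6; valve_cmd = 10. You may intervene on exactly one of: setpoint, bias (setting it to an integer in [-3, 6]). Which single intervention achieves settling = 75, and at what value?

Intervening on setpoint: settling = -3*setpoint + 92. Reaching 75 requires setpoint = 17/3, not an integer.
Intervening on bias: with other inputs at their observed values, settling = 4*bias + 59. Solving for 75 gives bias = 4, within [-3, 6].

set bias = 4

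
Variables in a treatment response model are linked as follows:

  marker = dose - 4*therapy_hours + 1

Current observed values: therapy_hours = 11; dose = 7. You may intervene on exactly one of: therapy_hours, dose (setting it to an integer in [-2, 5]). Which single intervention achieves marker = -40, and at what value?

set dose = 3

Intervening on therapy_hours: marker = -4*therapy_hours + 8. Reaching -40 requires therapy_hours = 12, outside [-2, 5].
Intervening on dose: with other inputs at their observed values, marker = dose - 43. Solving for -40 gives dose = 3, within [-2, 5].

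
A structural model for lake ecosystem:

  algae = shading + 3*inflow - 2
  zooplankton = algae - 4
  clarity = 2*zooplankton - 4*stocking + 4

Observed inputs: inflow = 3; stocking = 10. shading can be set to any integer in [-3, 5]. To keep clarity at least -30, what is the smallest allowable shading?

Substituting into the algae equation gives algae = shading + 7.
Substituting into the zooplankton equation gives zooplankton = shading + 3.
Substituting into the clarity equation gives clarity = 2*shading - 30.
Require 2*shading - 30 ≥ -30, so shading ≥ 0.
The smallest integer in [-3, 5] satisfying this is 0.

shading = 0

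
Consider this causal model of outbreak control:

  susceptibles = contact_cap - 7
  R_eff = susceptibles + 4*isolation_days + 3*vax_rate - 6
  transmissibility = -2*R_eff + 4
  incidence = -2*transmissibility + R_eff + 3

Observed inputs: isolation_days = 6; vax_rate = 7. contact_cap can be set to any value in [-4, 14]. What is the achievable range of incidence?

Substituting into the R_eff equation gives R_eff = contact_cap + 32.
So transmissibility = -2*contact_cap - 60.
Substituting into the incidence equation gives incidence = 5*contact_cap + 155.
Linear in contact_cap, so extremes are at the endpoints: contact_cap = -4 gives incidence = 135; contact_cap = 14 gives incidence = 225.

135 to 225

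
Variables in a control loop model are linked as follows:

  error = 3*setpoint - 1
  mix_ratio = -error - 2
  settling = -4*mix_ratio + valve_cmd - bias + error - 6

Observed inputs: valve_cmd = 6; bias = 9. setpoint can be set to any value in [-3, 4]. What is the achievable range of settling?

-51 to 54

Substituting into the mix_ratio equation gives mix_ratio = -3*setpoint - 1.
Substituting into the settling equation gives settling = 15*setpoint - 6.
Linear in setpoint, so extremes are at the endpoints: setpoint = -3 gives settling = -51; setpoint = 4 gives settling = 54.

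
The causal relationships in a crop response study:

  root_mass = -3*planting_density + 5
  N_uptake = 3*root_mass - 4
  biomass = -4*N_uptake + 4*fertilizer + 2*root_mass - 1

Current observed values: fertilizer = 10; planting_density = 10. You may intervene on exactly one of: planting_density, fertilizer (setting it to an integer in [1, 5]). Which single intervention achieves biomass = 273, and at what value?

set fertilizer = 2

Intervening on planting_density: biomass = 30*planting_density + 5. Reaching 273 requires planting_density = 134/15, not an integer.
Intervening on fertilizer: with other inputs at their observed values, biomass = 4*fertilizer + 265. Solving for 273 gives fertilizer = 2, within [1, 5].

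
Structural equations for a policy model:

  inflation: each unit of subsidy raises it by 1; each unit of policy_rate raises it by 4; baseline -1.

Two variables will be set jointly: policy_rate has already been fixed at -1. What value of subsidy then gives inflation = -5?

With policy_rate held at -1:
Substituting into the inflation equation gives inflation = subsidy - 5.
Solve subsidy - 5 = -5: subsidy = (-5 + 5) / 1 = 0.

subsidy = 0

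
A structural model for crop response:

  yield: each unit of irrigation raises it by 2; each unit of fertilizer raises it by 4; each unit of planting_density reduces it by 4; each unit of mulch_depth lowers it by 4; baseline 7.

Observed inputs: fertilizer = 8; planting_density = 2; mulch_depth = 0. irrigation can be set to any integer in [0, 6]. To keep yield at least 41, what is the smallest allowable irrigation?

Substituting into the yield equation gives yield = 2*irrigation + 31.
Require 2*irrigation + 31 ≥ 41, so irrigation ≥ 5.
The smallest integer in [0, 6] satisfying this is 5.

irrigation = 5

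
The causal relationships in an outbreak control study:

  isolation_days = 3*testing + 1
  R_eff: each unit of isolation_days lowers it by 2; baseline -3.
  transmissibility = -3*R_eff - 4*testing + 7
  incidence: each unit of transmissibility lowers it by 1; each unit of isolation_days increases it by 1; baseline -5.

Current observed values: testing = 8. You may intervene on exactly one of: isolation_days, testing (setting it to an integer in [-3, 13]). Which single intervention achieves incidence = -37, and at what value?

set testing = 1

Intervening on isolation_days: incidence = -5*isolation_days + 11. Reaching -37 requires isolation_days = 48/5, not an integer.
Intervening on testing: with other inputs at their observed values, incidence = -11*testing - 26. Solving for -37 gives testing = 1, within [-3, 13].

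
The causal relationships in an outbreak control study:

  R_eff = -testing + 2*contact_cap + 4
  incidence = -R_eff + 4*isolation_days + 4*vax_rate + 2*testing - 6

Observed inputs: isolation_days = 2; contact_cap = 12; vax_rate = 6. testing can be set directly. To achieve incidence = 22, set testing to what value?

testing = 8

Substituting into the R_eff equation gives R_eff = -testing + 28.
Substituting into the incidence equation gives incidence = 3*testing - 2.
Solve 3*testing - 2 = 22: testing = (22 + 2) / 3 = 8.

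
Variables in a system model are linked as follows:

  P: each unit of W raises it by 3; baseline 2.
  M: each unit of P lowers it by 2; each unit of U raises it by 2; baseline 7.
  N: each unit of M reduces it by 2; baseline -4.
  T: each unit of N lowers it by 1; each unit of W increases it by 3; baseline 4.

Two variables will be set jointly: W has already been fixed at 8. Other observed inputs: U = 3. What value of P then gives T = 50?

P = 2

With W held at 8:
Intervening on P fixes its value directly, overriding its dependence on W.
Substituting into the M equation gives M = -2*P + 13.
Substituting into the N equation gives N = 4*P - 30.
Substituting into the T equation gives T = -4*P + 58.
Solve -4*P + 58 = 50: P = (50 - 58) / -4 = 2.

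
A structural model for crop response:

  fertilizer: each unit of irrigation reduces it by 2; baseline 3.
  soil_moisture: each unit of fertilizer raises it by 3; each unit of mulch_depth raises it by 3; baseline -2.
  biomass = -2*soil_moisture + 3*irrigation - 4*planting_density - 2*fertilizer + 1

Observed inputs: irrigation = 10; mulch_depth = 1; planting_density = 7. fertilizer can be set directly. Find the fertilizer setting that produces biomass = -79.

fertilizer = 10

Intervening on fertilizer fixes its value directly, overriding its dependence on irrigation.
Substituting into the soil_moisture equation gives soil_moisture = 3*fertilizer + 1.
This gives biomass = -8*fertilizer + 1.
Solve -8*fertilizer + 1 = -79: fertilizer = (-79 - 1) / -8 = 10.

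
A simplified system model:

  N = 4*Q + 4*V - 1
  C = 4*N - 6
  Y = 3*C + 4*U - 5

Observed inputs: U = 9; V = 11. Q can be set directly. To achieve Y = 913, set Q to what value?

Substituting into the N equation gives N = 4*Q + 43.
Substituting into the C equation gives C = 16*Q + 166.
Substituting into the Y equation gives Y = 48*Q + 529.
Solve 48*Q + 529 = 913: Q = (913 - 529) / 48 = 8.

Q = 8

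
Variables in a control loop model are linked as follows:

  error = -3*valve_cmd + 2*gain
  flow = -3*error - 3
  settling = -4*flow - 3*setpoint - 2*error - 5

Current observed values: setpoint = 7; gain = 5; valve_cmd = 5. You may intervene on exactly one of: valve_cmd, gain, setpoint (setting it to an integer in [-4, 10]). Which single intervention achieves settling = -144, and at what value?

Intervening on valve_cmd: settling = -30*valve_cmd + 86. Reaching -144 requires valve_cmd = 23/3, not an integer.
Intervening on gain: with other inputs at their observed values, settling = 20*gain - 164. Solving for -144 gives gain = 1, within [-4, 10].
Intervening on setpoint: settling = -3*setpoint - 43. Reaching -144 requires setpoint = 101/3, not an integer.

set gain = 1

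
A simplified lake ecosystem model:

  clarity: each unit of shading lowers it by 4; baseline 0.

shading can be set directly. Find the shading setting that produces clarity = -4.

Solve -4*shading = -4: shading = -4 / -4 = 1.

shading = 1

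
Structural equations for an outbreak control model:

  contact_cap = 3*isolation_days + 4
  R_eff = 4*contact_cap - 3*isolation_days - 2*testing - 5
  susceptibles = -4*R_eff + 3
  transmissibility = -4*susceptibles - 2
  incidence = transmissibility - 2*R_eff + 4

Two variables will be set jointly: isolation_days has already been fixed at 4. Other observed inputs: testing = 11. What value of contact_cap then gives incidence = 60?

contact_cap = 11

With isolation_days held at 4:
Intervening on contact_cap fixes its value directly, overriding its dependence on isolation_days.
Substituting into the R_eff equation gives R_eff = 4*contact_cap - 39.
Substituting into the susceptibles equation gives susceptibles = -16*contact_cap + 159.
So transmissibility = 64*contact_cap - 638.
incidence becomes 56*contact_cap - 556.
Solve 56*contact_cap - 556 = 60: contact_cap = (60 + 556) / 56 = 11.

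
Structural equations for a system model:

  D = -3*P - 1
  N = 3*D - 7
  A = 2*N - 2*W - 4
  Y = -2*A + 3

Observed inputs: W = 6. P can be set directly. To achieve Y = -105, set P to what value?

Substituting into the N equation gives N = -9*P - 10.
Substituting into the A equation gives A = -18*P - 36.
Substituting into the Y equation gives Y = 36*P + 75.
Solve 36*P + 75 = -105: P = (-105 - 75) / 36 = -5.

P = -5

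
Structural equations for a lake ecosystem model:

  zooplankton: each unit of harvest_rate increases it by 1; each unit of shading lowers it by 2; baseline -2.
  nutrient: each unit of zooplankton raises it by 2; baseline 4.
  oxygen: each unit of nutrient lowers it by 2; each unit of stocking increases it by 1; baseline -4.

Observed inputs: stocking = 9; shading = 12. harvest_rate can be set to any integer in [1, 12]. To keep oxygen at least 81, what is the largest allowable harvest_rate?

Substituting into the zooplankton equation gives zooplankton = harvest_rate - 26.
So nutrient = 2*harvest_rate - 48.
This gives oxygen = -4*harvest_rate + 101.
Require -4*harvest_rate + 101 ≥ 81, so harvest_rate ≤ 5.
The largest integer in [1, 12] satisfying this is 5.

harvest_rate = 5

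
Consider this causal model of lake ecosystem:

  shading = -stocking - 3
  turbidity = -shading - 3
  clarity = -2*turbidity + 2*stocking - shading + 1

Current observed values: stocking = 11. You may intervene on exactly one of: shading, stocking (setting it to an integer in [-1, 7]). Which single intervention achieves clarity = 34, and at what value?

Intervening on shading: with other inputs at their observed values, clarity = shading + 29. Solving for 34 gives shading = 5, within [-1, 7].
Intervening on stocking: clarity = stocking + 4. Reaching 34 requires stocking = 30, outside [-1, 7].

set shading = 5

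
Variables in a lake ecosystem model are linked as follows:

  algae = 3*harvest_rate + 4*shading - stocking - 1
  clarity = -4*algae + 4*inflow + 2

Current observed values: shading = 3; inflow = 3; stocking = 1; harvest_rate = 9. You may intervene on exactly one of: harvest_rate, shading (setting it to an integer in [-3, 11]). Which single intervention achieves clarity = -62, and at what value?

Intervening on harvest_rate: with other inputs at their observed values, clarity = -12*harvest_rate - 26. Solving for -62 gives harvest_rate = 3, within [-3, 11].
Intervening on shading: clarity = -16*shading - 86. Reaching -62 requires shading = -3/2, not an integer.

set harvest_rate = 3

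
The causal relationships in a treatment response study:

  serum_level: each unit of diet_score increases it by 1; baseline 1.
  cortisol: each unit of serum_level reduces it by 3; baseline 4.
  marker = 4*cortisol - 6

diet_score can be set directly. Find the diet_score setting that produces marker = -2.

Substituting into the cortisol equation gives cortisol = -3*diet_score + 1.
This gives marker = -12*diet_score - 2.
Solve -12*diet_score - 2 = -2: diet_score = (-2 + 2) / -12 = 0.

diet_score = 0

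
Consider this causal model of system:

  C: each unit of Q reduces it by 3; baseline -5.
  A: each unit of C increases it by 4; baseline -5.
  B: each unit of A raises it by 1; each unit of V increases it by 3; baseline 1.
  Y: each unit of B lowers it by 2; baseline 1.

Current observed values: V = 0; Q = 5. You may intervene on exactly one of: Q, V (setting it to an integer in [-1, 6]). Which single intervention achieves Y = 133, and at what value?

Intervening on Q: Y = 24*Q + 49. Reaching 133 requires Q = 7/2, not an integer.
Intervening on V: with other inputs at their observed values, Y = -6*V + 169. Solving for 133 gives V = 6, within [-1, 6].

set V = 6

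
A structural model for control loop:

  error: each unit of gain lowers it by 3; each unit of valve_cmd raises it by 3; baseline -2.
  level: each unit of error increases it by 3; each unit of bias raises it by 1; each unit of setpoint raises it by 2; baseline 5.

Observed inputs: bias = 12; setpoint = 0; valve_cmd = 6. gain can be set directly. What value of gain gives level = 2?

Substituting into the error equation gives error = -3*gain + 16.
So level = -9*gain + 65.
Solve -9*gain + 65 = 2: gain = (2 - 65) / -9 = 7.

gain = 7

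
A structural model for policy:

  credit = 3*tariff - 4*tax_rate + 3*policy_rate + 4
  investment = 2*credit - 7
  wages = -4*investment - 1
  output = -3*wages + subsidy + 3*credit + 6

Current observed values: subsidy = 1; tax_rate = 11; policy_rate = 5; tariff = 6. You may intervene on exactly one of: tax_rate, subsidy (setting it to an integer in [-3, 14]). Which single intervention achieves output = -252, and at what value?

Intervening on tax_rate: output = -108*tax_rate + 925. Reaching -252 requires tax_rate = 1177/108, not an integer.
Intervening on subsidy: with other inputs at their observed values, output = subsidy - 264. Solving for -252 gives subsidy = 12, within [-3, 14].

set subsidy = 12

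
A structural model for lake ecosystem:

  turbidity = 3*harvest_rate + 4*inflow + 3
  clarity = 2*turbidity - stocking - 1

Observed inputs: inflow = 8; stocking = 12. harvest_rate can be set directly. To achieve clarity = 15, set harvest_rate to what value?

harvest_rate = -7

Substituting into the turbidity equation gives turbidity = 3*harvest_rate + 35.
Substituting into the clarity equation gives clarity = 6*harvest_rate + 57.
Solve 6*harvest_rate + 57 = 15: harvest_rate = (15 - 57) / 6 = -7.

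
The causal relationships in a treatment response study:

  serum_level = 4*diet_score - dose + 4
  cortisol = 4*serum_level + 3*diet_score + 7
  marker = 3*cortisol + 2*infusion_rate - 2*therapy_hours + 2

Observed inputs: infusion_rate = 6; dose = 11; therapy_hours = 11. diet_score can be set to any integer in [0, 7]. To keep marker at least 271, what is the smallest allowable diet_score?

Substituting into the serum_level equation gives serum_level = 4*diet_score - 7.
So cortisol = 19*diet_score - 21.
So marker = 57*diet_score - 71.
Require 57*diet_score - 71 ≥ 271, so diet_score ≥ 6.
The smallest integer in [0, 7] satisfying this is 6.

diet_score = 6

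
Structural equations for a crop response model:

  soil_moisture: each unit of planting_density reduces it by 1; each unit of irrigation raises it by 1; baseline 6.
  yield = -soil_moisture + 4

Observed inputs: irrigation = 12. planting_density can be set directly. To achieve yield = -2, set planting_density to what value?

planting_density = 12

Substituting into the soil_moisture equation gives soil_moisture = -planting_density + 18.
Substituting into the yield equation gives yield = planting_density - 14.
Solve planting_density - 14 = -2: planting_density = (-2 + 14) / 1 = 12.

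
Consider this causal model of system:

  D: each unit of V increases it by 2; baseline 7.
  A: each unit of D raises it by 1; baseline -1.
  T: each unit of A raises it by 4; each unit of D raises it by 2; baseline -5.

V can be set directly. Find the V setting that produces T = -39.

Substituting into the A equation gives A = 2*V + 6.
T becomes 12*V + 33.
Solve 12*V + 33 = -39: V = (-39 - 33) / 12 = -6.

V = -6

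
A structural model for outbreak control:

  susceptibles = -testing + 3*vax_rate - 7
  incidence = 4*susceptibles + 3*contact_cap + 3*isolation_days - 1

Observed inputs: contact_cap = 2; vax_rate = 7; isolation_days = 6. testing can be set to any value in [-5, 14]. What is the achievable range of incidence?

Substituting into the susceptibles equation gives susceptibles = -testing + 14.
Substituting into the incidence equation gives incidence = -4*testing + 79.
Linear in testing, so extremes are at the endpoints: testing = -5 gives incidence = 99; testing = 14 gives incidence = 23.

23 to 99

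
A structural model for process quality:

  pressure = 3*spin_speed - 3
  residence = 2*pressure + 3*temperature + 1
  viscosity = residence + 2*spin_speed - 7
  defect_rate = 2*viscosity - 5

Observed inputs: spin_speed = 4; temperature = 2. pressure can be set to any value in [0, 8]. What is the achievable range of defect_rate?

Intervening on pressure fixes its value directly, overriding its dependence on spin_speed.
Substituting into the residence equation gives residence = 2*pressure + 7.
Substituting into the viscosity equation gives viscosity = 2*pressure + 8.
defect_rate becomes 4*pressure + 11.
Linear in pressure, so extremes are at the endpoints: pressure = 0 gives defect_rate = 11; pressure = 8 gives defect_rate = 43.

11 to 43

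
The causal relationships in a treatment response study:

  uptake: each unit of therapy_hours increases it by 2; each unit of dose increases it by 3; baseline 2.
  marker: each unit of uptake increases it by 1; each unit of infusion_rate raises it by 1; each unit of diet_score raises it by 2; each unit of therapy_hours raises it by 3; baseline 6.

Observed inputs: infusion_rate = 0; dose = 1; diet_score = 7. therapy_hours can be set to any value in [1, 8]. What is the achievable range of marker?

Substituting into the uptake equation gives uptake = 2*therapy_hours + 5.
Substituting into the marker equation gives marker = 5*therapy_hours + 25.
Linear in therapy_hours, so extremes are at the endpoints: therapy_hours = 1 gives marker = 30; therapy_hours = 8 gives marker = 65.

30 to 65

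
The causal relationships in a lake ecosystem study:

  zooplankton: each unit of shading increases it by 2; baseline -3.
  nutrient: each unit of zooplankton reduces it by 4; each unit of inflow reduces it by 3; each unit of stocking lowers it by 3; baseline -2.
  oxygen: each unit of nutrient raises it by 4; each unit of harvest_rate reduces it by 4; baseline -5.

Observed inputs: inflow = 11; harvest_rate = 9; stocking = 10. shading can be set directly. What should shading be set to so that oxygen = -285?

Substituting into the nutrient equation gives nutrient = -8*shading - 53.
oxygen becomes -32*shading - 253.
Solve -32*shading - 253 = -285: shading = (-285 + 253) / -32 = 1.

shading = 1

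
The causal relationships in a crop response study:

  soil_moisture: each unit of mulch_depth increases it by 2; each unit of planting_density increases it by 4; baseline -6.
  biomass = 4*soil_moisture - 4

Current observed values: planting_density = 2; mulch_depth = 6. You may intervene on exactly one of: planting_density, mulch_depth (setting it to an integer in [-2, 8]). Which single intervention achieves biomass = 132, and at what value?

set planting_density = 7

Intervening on planting_density: with other inputs at their observed values, biomass = 16*planting_density + 20. Solving for 132 gives planting_density = 7, within [-2, 8].
Intervening on mulch_depth: biomass = 8*mulch_depth + 4. Reaching 132 requires mulch_depth = 16, outside [-2, 8].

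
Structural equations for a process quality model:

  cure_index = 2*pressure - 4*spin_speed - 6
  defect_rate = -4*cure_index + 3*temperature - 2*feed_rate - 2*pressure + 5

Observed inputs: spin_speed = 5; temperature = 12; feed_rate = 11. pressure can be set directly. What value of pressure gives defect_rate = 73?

pressure = 5

Substituting into the cure_index equation gives cure_index = 2*pressure - 26.
Substituting into the defect_rate equation gives defect_rate = -10*pressure + 123.
Solve -10*pressure + 123 = 73: pressure = (73 - 123) / -10 = 5.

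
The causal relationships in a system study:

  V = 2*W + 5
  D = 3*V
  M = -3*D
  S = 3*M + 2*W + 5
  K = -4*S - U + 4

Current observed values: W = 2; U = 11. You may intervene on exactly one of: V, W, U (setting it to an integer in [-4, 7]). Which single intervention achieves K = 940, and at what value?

Intervening on V: K = 108*V - 43. Reaching 940 requires V = 983/108, not an integer.
Intervening on W: K = 208*W + 513. Reaching 940 requires W = 427/208, not an integer.
Intervening on U: with other inputs at their observed values, K = -U + 940. Solving for 940 gives U = 0, within [-4, 7].

set U = 0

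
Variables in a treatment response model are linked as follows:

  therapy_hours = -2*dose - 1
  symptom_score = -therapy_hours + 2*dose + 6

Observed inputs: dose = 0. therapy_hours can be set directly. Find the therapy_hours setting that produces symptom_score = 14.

therapy_hours = -8

Intervening on therapy_hours fixes its value directly, overriding its dependence on dose.
Substituting into the symptom_score equation gives symptom_score = -therapy_hours + 6.
Solve -therapy_hours + 6 = 14: therapy_hours = (14 - 6) / -1 = -8.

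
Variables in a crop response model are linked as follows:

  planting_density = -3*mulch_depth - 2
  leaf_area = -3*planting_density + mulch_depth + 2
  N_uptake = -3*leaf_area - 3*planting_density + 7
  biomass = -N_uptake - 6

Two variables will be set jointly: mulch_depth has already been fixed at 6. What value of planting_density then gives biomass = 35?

With mulch_depth held at 6:
Intervening on planting_density fixes its value directly, overriding its dependence on mulch_depth.
Substituting into the leaf_area equation gives leaf_area = -3*planting_density + 8.
Substituting into the N_uptake equation gives N_uptake = 6*planting_density - 17.
This gives biomass = -6*planting_density + 11.
Solve -6*planting_density + 11 = 35: planting_density = (35 - 11) / -6 = -4.

planting_density = -4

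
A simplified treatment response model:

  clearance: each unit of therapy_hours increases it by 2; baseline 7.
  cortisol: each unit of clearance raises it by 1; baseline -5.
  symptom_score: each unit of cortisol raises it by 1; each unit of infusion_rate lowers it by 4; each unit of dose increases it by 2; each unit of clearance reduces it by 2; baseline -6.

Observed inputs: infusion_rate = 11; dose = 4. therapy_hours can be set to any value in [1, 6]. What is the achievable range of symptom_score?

Substituting into the cortisol equation gives cortisol = 2*therapy_hours + 2.
This gives symptom_score = -2*therapy_hours - 54.
Linear in therapy_hours, so extremes are at the endpoints: therapy_hours = 1 gives symptom_score = -56; therapy_hours = 6 gives symptom_score = -66.

-66 to -56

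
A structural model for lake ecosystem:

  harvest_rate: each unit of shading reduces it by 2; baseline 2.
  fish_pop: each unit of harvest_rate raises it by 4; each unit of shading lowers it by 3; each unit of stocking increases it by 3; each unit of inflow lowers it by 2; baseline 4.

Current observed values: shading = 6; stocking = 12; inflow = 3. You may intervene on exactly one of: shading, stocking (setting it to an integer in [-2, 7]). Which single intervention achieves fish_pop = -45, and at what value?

Intervening on shading: fish_pop = -11*shading + 42. Reaching -45 requires shading = 87/11, not an integer.
Intervening on stocking: with other inputs at their observed values, fish_pop = 3*stocking - 60. Solving for -45 gives stocking = 5, within [-2, 7].

set stocking = 5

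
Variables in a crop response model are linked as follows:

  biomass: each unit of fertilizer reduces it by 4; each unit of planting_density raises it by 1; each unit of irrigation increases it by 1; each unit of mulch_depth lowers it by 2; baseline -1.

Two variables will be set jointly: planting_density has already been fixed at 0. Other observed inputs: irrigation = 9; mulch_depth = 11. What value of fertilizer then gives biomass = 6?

fertilizer = -5

With planting_density held at 0:
Substituting into the biomass equation gives biomass = -4*fertilizer - 14.
Solve -4*fertilizer - 14 = 6: fertilizer = (6 + 14) / -4 = -5.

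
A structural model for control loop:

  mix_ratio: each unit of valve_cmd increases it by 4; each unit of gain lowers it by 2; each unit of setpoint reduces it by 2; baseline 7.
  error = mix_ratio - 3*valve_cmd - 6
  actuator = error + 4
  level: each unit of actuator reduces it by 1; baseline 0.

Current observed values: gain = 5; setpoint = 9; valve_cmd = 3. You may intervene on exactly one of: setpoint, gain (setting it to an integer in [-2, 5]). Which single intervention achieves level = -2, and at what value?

Intervening on setpoint: with other inputs at their observed values, level = 2*setpoint + 2. Solving for -2 gives setpoint = -2, within [-2, 5].
Intervening on gain: level = 2*gain + 10. Reaching -2 requires gain = -6, outside [-2, 5].

set setpoint = -2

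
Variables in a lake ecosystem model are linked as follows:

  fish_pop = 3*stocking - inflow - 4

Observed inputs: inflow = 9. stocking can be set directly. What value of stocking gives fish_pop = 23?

Substituting into the fish_pop equation gives fish_pop = 3*stocking - 13.
Solve 3*stocking - 13 = 23: stocking = (23 + 13) / 3 = 12.

stocking = 12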